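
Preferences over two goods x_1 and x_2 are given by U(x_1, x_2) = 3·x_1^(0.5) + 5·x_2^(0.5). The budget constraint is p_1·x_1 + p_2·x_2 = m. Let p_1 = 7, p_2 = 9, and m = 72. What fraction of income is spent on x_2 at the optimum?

From the CES first-order condition, (3/5)·(x_2/x_1)^(0.5) = p_1/p_2.
Solve for the ratio: x_2/x_1 = [(5/3)·p_1/p_2]^(2).
With the ratio pinned down, the budget gives x_1* = m/(p_1 + p_2·(x_2/x_1)) and x_2* = (x_2/x_1)·x_1*.
Numerically x_2/x_1 = 1.680384, so x_1* = 72/(7 + 9·1.680384) = 3.2545 and x_2* = 1.680384·3.2545 = 5.4688.
Expenditure on x_2: 9·5.4688 = 49.2188; share = 0.6836.

share on x_2 = 0.6836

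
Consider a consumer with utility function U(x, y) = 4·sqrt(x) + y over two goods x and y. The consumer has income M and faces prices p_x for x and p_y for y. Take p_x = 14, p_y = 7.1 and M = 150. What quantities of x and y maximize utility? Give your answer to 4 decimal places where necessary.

Set MRS = p_x/p_y: 2·x^(−1/2) = p_x/p_y.
Solve: √x = 2·p_y/p_x, so x*(p_x,p_y) = (2·p_y/p_x)², and y* = (M − p_x·x*)/p_y.
Plugging in: x* = (2·7.1/14)² = 1.0288, y* = 19.0982.

x* = 1.0288, y* = 19.0982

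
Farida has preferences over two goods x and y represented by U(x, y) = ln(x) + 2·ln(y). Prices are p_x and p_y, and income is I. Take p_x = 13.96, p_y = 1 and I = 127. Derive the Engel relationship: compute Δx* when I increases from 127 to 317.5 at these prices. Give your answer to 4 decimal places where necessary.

Δx* = 4.5487

Tangency: MRS = (1/2)·y/x = p_x/p_y.
Rearranging, p_y·y = 2·p_x·x. Substituting into the budget gives p_x·x·(1 + 2) = I.
Demand: x*(p_x,p_y,I) = 1/3·I/p_x and y* = 2/3·I/p_y.
At p_x=13.96, p_y=1, I=127: x* = 1/3·127/13.96 = 3.0325.
At I' = 317.5: x* = 7.5812. Change: 7.5812 − 3.0325 = 4.5487.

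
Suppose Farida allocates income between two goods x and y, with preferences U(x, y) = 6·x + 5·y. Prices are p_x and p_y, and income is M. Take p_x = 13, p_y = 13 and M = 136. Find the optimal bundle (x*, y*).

Perfect substitutes: compare marginal utility per dollar. 6/p_x vs 5/p_y → 0.4615 vs 0.3846.
x gives more utility per dollar, so spend all income on x: x* = M/p_x, y* = 0.
Numerically: x* = 10.4615, y* = 0.

x* = 10.4615, y* = 0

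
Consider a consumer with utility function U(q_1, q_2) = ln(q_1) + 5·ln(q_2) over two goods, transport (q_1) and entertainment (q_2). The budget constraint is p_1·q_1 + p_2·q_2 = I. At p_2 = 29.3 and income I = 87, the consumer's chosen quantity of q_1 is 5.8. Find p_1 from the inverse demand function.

p_1 = 2.5

Tangency: MRS = (1/5)·q_2/q_1 = p_1/p_2.
So p_2·q_2 = 5·p_1·q_1; combined with the budget, a share 1/6 of income goes to q_1.
Demand: q_1*(p_1,p_2,I) = 1/6·I/p_1 and q_2* = 5/6·I/p_2.
Set q_1* = 5.8 in the demand function and solve for p_1: p_1 = 2.5.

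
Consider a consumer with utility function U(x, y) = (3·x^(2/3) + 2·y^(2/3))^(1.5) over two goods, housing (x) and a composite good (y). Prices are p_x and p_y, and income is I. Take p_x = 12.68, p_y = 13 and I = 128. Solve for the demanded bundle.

MRS = MU_x/MU_y = (3/2)·(y/x)^(1/3). Set equal to p_x/p_y.
Solve for the ratio: y/x = [(2/3)·p_x/p_y]^(3).
Substitute y = (y/x)·x into the budget: x* = I/(p_x + p_y·(y/x)).
Numerically y/x = 0.27495, so x* = 128/(12.68 + 13·0.27495) = 7.8748 and y* = 0.27495·7.8748 = 2.1652.

x* = 7.8748, y* = 2.1652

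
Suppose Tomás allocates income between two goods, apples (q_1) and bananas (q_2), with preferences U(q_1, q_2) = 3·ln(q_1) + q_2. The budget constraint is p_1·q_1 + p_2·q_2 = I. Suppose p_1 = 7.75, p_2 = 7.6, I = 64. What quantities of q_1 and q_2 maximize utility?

q_1* = 2.9419, q_2* = 5.4211

Set MRS = p_1/p_2: (3/q_1)/1 = p_1/p_2.
So q_1*(p_1,p_2) = 3·p_2/p_1, independent of income; and q_2* = (I − 3·p_2)/p_2.
At the given prices: q_1* = 3·7.6/7.75 = 2.9419, and q_2* = 5.4211.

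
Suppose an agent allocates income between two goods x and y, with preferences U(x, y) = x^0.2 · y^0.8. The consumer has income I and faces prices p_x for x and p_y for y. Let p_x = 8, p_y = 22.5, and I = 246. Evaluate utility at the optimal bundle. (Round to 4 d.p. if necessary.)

The MRS is (1/4)·y/x. Set MRS = p_x/p_y.
So 0.2·p_y·y = 0.8·p_x·x; combined with the budget, a share 0.2 of income goes to x.
Demand: x*(p_x,p_y,I) = 0.2·I/p_x and y* = 0.8·I/p_y.
At p_x=8, p_y=22.5, I=246: x* = 0.2·246/8 = 6.15, y* = 8.7467.
Utility at the optimum: U(6.15, 8.7467) = 8.1517.

V = 8.1517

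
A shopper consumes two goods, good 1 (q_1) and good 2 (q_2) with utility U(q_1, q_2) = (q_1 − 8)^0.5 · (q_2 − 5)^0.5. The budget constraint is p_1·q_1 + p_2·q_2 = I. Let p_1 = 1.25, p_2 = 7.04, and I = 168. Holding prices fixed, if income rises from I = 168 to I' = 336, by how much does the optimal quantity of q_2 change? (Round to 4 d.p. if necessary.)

Δq_2* = 11.9318

MRS = (q_2−5)/(q_1−8). Tangency with p_1/p_2 gives q_2−5 = (p_1/p_2)·(q_1−8).
Substituting into the budget: q_1* = 8 + 0.5·(I − 8·p_1 − 5·p_2)/p_1, and q_2* = 5 + 0.5·(…)/p_2.
Discretionary income = 168 − 8·1.25 − 5·7.04 = 122.8; q_2* = 5 + 0.5·122.8/7.04 = 13.7216.
At I' = 336: q_2* = 25.6534. Change: 25.6534 − 13.7216 = 11.9318.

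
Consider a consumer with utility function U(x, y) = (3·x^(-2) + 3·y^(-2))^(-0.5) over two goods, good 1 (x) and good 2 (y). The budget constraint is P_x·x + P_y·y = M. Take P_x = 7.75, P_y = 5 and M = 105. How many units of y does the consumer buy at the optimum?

MRS = MU_x/MU_y = (y/x)^(3). Set equal to P_x/P_y.
Hence y/x = (P_x/P_y)^(1/(3)), i.e. raised to the 1/3 power.
With the ratio pinned down, the budget gives x* = M/(P_x + P_y·(y/x)) and y* = (y/x)·x*.
Numerically y/x = 1.157295, so x* = 105/(7.75 + 5·1.157295) = 7.7568 and y* = 1.157295·7.7568 = 8.9769.

y* = 8.9769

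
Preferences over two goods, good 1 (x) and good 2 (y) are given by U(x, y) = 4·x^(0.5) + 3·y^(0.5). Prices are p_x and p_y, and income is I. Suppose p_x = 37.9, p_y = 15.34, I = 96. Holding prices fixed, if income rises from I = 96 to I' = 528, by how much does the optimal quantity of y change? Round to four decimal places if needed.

MU_x ∝ 4·x^(-0.5), MU_y ∝ 3·y^(-0.5), so MRS = (4/3)·(y/x)^(0.5) = p_x/p_y.
Solve for the ratio: y/x = [(3/4)·p_x/p_y]^(2).
Substitute y = (y/x)·x into the budget: x* = I/(p_x + p_y·(y/x)).
Numerically y/x = 3.433604, so x* = 96/(37.9 + 15.34·3.433604) = 1.0599 and y* = 3.433604·1.0599 = 3.6394.
At I' = 528: y* = 20.0167. Change: 20.0167 − 3.6394 = 16.3773.

Δy* = 16.3773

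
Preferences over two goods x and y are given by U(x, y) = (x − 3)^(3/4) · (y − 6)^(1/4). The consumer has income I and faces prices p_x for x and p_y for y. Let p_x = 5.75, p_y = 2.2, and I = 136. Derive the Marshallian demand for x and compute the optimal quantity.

Discretionary income = 136 − 3·5.75 − 6·2.2 = 105.55; x* = 3 + 0.75·105.55/5.75 = 16.7674.

x* = 16.7674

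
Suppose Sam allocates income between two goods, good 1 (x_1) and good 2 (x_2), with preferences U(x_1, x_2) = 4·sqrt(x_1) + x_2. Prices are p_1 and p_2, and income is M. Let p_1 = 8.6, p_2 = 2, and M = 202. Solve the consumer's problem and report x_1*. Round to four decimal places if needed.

x_1* = 0.2163

Thus x_1* = (2·p_2/p_1)² — independent of M — with the rest of income spent on x_2.
Plugging in: x_1* = (2·2/8.6)² = 0.2163.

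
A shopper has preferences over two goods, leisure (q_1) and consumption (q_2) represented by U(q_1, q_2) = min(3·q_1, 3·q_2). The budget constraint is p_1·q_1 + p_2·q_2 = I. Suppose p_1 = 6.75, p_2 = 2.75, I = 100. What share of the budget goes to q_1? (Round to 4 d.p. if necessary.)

With perfect complements, no substitution: consume in ratio q_1:q_2 = 3:3.
Budget: p_1·q_1 + p_2·q_1 = I, so (3·p_1 + 3·p_2)·q_1 = 3·I.
Demand: q_1*(p_1,p_2,I) = 3·I/(3·p_1 + 3·p_2), q_2* = 3·I/(3·p_1 + 3·p_2).
Here 3·6.75 + 3·2.75 = 28.5, giving q_1* = 10.5263 and q_2* = 10.5263.
Expenditure on q_1: 6.75·10.5263 = 71.0526; share = 0.7105.

share on q_1 = 0.7105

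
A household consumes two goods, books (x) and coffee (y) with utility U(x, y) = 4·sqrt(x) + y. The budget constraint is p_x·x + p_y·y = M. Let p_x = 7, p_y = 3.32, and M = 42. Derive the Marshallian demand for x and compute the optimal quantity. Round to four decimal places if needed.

MU_x = 2/√x, MU_y = 1. Tangency: 2/√x = p_x/p_y.
Solve: √x = 2·p_y/p_x, so x*(p_x,p_y) = (2·p_y/p_x)², and y* = (M − p_x·x*)/p_y.
Plugging in: x* = (2·3.32/7)² = 0.8998.

x* = 0.8998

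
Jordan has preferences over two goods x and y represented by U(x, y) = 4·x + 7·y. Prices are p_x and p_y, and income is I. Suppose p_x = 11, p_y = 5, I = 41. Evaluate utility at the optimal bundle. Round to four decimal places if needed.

V = 57.4

Linear utility — the consumer picks whichever good has higher MU/price: 4/11 = 0.3636 vs 7/5 = 1.4.
y gives more utility per dollar, so spend all income on y: y* = I/p_y, x* = 0.
Numerically: x* = 0, y* = 8.2.
Utility at the optimum: U(0, 8.2) = 57.4.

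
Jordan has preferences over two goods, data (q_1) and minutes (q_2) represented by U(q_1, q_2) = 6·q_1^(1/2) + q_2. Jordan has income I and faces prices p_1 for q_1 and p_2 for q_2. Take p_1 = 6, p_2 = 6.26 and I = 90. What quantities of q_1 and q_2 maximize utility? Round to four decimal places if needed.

q_1* = 9.7969, q_2* = 4.987

Solve: √q_1 = 3·p_2/p_1, so q_1*(p_1,p_2) = (3·p_2/p_1)², and q_2* = (I − p_1·q_1*)/p_2.
Plugging in: q_1* = (3·6.26/6)² = 9.7969, q_2* = 4.987.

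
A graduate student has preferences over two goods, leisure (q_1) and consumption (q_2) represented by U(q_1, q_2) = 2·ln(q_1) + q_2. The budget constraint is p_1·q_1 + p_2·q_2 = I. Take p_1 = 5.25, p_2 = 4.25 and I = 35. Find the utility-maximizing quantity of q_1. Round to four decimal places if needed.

q_1* = 1.619

At the given prices: q_1* = 2·4.25/5.25 = 1.619.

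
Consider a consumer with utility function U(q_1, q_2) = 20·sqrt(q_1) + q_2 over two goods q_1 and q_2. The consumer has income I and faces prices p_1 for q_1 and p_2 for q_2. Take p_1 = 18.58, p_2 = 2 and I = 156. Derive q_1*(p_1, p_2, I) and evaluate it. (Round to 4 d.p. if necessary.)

q_1* = 1.1587

Utility is quasi-linear in q_2; the FOC for q_1 is 10/√q_1 = p_1/p_2.
Thus q_1* = (10·p_2/p_1)² — independent of I — with the rest of income spent on q_2.
Plugging in: q_1* = (10·2/18.58)² = 1.1587.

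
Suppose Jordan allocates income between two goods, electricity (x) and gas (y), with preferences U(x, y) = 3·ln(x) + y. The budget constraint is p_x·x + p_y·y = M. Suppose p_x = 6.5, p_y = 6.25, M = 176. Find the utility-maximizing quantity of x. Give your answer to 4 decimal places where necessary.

So x*(p_x,p_y) = 3·p_y/p_x, independent of income; and y* = (M − 3·p_y)/p_y.
At the given prices: x* = 3·6.25/6.5 = 2.8846.

x* = 2.8846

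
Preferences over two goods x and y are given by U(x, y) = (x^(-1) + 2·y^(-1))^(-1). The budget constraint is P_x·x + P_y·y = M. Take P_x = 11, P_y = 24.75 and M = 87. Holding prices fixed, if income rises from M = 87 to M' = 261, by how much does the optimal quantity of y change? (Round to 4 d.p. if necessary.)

MU_x ∝ x^(-2), MU_y ∝ 2·y^(-2), so MRS = (1/2)·(y/x)^(2) = P_x/P_y.
Solve for the ratio: y/x = [2·P_x/P_y]^(0.5).
With the ratio pinned down, the budget gives x* = M/(P_x + P_y·(y/x)) and y* = (y/x)·x*.
Numerically y/x = 0.942809, so x* = 87/(11 + 24.75·0.942809) = 2.5339 and y* = 0.942809·2.5339 = 2.389.
At M' = 261: y* = 7.1669. Change: 7.1669 − 2.389 = 4.778.

Δy* = 4.778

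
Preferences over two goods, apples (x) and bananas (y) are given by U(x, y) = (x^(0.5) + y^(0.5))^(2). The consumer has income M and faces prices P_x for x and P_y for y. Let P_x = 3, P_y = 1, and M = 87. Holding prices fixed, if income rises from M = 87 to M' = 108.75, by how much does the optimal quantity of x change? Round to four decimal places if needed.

Δx* = 1.8125

Numerically y/x = 9, so x* = 87/(3 + 1·9) = 7.25.
At M' = 108.75: x* = 9.0625. Change: 9.0625 − 7.25 = 1.8125.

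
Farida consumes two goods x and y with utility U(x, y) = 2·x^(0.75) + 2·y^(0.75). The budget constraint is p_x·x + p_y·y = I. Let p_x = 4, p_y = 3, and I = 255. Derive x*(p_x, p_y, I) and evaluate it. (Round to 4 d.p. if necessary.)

MRS = MU_x/MU_y = (y/x)^(0.25). Set equal to p_x/p_y.
Solve for the ratio: y/x = [p_x/p_y]^(4).
With the ratio pinned down, the budget gives x* = I/(p_x + p_y·(y/x)) and y* = (y/x)·x*.
Numerically y/x = 3.160494, so x* = 255/(4 + 3·3.160494) = 18.9148.

x* = 18.9148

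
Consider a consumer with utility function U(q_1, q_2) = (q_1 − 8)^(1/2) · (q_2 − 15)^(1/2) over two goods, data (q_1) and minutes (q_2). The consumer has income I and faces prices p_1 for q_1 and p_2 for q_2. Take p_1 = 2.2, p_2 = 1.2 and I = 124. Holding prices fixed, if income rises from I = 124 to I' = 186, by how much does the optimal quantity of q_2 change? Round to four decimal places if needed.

Δq_2* = 25.8333

This is Cobb-Douglas in (q_1−8, q_2−15): tangency gives 0.5·p_2·(q_2−15) = 0.5·p_1·(q_1−8).
Substituting into the budget: q_1* = 8 + 0.5·(I − 8·p_1 − 15·p_2)/p_1, and q_2* = 15 + 0.5·(…)/p_2.
Discretionary income = 124 − 8·2.2 − 15·1.2 = 88.4; q_2* = 15 + 0.5·88.4/1.2 = 51.8333.
At I' = 186: q_2* = 77.6667. Change: 77.6667 − 51.8333 = 25.8333.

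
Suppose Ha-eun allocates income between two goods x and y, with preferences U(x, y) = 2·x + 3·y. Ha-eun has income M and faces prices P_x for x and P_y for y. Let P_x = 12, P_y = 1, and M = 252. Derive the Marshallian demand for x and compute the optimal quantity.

x* = 0

Linear utility — the consumer picks whichever good has higher MU/price: 2/12 = 0.1667 vs 3/1 = 3.
y gives more utility per dollar, so spend all income on y: y* = M/P_y, x* = 0.
Numerically: x* = 0, y* = 252.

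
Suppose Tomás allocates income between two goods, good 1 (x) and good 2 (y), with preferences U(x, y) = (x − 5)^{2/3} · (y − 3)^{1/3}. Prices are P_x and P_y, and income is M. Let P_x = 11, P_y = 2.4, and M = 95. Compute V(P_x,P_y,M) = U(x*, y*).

Discretionary income = 95 − 5·11 − 3·2.4 = 32.8; x* = 5 + 2/3·32.8/11 = 6.9879; y* = 3 + 1/3·32.8/2.4 = 7.5556.
Utility at the optimum: U(6.9879, 7.5556) = 2.6208.

V = 2.6208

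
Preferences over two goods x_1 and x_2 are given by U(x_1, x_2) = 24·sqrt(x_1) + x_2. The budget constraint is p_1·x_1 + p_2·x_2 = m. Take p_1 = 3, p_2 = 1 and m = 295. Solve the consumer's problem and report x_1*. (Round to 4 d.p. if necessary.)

x_1* = 16

Thus x_1* = (12·p_2/p_1)² — independent of m — with the rest of income spent on x_2.
Plugging in: x_1* = (12·1/3)² = 16.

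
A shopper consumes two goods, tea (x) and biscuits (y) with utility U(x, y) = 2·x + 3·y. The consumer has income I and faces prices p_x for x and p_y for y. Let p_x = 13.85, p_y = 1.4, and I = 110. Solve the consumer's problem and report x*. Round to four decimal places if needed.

x* = 0

Linear utility — the consumer picks whichever good has higher MU/price: 2/13.85 = 0.1444 vs 3/1.4 = 2.1429.
y gives more utility per dollar, so spend all income on y: y* = I/p_y, x* = 0.
Numerically: x* = 0, y* = 78.5714.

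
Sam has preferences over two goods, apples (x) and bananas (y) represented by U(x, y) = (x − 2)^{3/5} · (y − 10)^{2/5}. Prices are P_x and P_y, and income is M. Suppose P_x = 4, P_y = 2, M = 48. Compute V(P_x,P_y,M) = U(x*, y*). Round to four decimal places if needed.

Discretionary income = 48 − 2·4 − 10·2 = 20; x* = 2 + 0.6·20/4 = 5; y* = 10 + 0.4·20/2 = 14.
Utility at the optimum: U(5, 14) = 3.3659.

V = 3.3659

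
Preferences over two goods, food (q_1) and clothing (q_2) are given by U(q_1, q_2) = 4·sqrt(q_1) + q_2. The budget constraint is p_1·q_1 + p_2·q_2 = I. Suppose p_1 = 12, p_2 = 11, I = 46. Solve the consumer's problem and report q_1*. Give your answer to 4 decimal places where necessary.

Utility is quasi-linear in q_2; the FOC for q_1 is 2/√q_1 = p_1/p_2.
Solve: √q_1 = 2·p_2/p_1, so q_1*(p_1,p_2) = (2·p_2/p_1)², and q_2* = (I − p_1·q_1*)/p_2.
Plugging in: q_1* = (2·11/12)² = 3.3611.

q_1* = 3.3611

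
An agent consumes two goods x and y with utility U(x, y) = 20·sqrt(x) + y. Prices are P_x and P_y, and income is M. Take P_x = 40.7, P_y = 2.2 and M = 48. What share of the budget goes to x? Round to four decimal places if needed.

MU_x = 10/√x, MU_y = 1. Tangency: 10/√x = P_x/P_y.
Solve: √x = 10·P_y/P_x, so x*(P_x,P_y) = (10·P_y/P_x)², and y* = (M − P_x·x*)/P_y.
Plugging in: x* = (10·2.2/40.7)² = 0.2922, y* = 16.4128.
Expenditure on x: 40.7·0.2922 = 11.8919; share = 0.2477.

share on x = 0.2477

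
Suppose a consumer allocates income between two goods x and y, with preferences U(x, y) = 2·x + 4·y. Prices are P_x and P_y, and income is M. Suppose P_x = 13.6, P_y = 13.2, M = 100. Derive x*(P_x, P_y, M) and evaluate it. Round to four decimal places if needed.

x* = 0

Linear utility — the consumer picks whichever good has higher MU/price: 2/13.6 = 0.1471 vs 4/13.2 = 0.303.
y gives more utility per dollar, so spend all income on y: y* = M/P_y, x* = 0.
Numerically: x* = 0, y* = 7.5758.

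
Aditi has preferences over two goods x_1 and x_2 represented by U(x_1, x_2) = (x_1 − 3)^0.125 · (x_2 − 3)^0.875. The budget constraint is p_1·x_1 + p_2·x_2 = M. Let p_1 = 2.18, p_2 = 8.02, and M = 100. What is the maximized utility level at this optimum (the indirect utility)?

Let x_1' = x_1−3, x_2' = x_2−3. MRS = (1/7)·x_2'/x_1' = p_1/p_2.
After buying the subsistence bundle (3, 3), a share 0.125 of the remaining income goes to x_1: x_1* = 3 + 0.125·(M − 3p_1 − 3p_2)/p_1.
Discretionary income = 100 − 3·2.18 − 3·8.02 = 69.4; x_1* = 3 + 0.125·69.4/2.18 = 6.9794; x_2* = 3 + 0.875·69.4/8.02 = 10.5717.
Utility at the optimum: U(6.9794, 10.5717) = 6.9867.

V = 6.9867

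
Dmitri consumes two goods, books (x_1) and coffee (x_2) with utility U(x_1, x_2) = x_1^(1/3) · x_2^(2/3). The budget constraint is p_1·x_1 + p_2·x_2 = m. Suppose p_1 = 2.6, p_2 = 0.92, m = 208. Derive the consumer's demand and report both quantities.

x_1* = 26.6667, x_2* = 150.7246

The MRS is (1/2)·x_2/x_1. Set MRS = p_1/p_2.
Rearranging, p_2·x_2 = 2·p_1·x_1. Substituting into the budget gives p_1·x_1·(1 + 2) = m.
Demand: x_1*(p_1,p_2,m) = 1/3·m/p_1 and x_2* = 2/3·m/p_2.
At p_1=2.6, p_2=0.92, m=208: x_1* = 1/3·208/2.6 = 26.6667, x_2* = 150.7246.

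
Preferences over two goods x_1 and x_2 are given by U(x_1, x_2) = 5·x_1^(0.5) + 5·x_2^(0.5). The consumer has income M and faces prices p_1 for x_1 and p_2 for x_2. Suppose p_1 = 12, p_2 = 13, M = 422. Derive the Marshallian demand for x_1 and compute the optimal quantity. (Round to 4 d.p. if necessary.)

MRS = MU_x_1/MU_x_2 = (x_2/x_1)^(0.5). Set equal to p_1/p_2.
Hence x_2/x_1 = (p_1/p_2)^(1/(0.5)), i.e. raised to the 2 power.
Substitute x_2 = (x_2/x_1)·x_1 into the budget: x_1* = M/(p_1 + p_2·(x_2/x_1)).
Numerically x_2/x_1 = 0.852071, so x_1* = 422/(12 + 13·0.852071) = 18.2867.

x_1* = 18.2867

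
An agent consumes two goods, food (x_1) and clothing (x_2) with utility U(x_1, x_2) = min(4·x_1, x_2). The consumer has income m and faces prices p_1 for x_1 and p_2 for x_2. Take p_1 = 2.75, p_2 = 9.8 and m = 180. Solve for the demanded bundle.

With perfect complements, no substitution: consume in ratio x_1:x_2 = 1:4.
Budget: p_1·x_1 + p_2·4·x_1 = m, so (p_1 + 4·p_2)·x_1 = m.
Demand: x_1*(p_1,p_2,m) = m/(p_1 + 4·p_2), x_2* = 4·m/(p_1 + 4·p_2).
Here 2.75 + 4·9.8 = 41.95, giving x_1* = 4.2908 and x_2* = 17.1633.

x_1* = 4.2908, x_2* = 17.1633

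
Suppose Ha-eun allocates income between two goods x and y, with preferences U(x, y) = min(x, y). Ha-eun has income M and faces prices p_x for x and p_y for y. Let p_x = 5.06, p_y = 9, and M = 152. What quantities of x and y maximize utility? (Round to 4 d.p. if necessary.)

Here 5.06 + 9 = 14.06, giving x* = 10.8108 and y* = 10.8108.

x* = 10.8108, y* = 10.8108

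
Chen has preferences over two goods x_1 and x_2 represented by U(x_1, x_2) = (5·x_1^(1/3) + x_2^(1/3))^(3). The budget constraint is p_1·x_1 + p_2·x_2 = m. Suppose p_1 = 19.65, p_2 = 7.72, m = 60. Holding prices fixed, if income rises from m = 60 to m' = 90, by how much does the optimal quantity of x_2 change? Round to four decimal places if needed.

Δx_2* = 0.4853

From the CES first-order condition, 5·(x_2/x_1)^(2/3) = p_1/p_2.
Hence x_2/x_1 = ((1/5)·p_1/p_2)^(1/(2/3)), i.e. raised to the 1.5 power.
With the ratio pinned down, the budget gives x_1* = m/(p_1 + p_2·(x_2/x_1)) and x_2* = (x_2/x_1)·x_1*.
Numerically x_2/x_1 = 0.363214, so x_1* = 60/(19.65 + 7.72·0.363214) = 2.6721 and x_2* = 0.363214·2.6721 = 0.9706.
At m' = 90: x_2* = 1.4558. Change: 1.4558 − 0.9706 = 0.4853.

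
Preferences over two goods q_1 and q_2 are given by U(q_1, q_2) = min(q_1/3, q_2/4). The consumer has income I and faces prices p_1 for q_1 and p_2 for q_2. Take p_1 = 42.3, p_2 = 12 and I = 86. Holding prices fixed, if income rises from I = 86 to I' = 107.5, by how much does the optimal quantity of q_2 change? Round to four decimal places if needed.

Δq_2* = 0.4917

With perfect complements, no substitution: consume in ratio q_1:q_2 = 3:4.
Budget: p_1·q_1 + p_2·(4/3)·q_1 = I, so (3·p_1 + 4·p_2)·q_1 = 3·I.
Demand: q_1*(p_1,p_2,I) = 3·I/(3·p_1 + 4·p_2), q_2* = 4·I/(3·p_1 + 4·p_2).
Here 3·42.3 + 4·12 = 174.9, giving q_2* = 1.9668.
At I' = 107.5: q_2* = 2.4585. Change: 2.4585 − 1.9668 = 0.4917.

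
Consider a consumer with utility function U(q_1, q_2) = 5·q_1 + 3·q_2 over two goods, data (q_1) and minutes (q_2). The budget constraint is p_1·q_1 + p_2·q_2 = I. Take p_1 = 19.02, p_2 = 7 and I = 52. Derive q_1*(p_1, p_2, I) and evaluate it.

Linear utility — the consumer picks whichever good has higher MU/price: 5/19.02 = 0.2629 vs 3/7 = 0.4286.
q_2 gives more utility per dollar, so spend all income on q_2: q_2* = I/p_2, q_1* = 0.
Numerically: q_1* = 0, q_2* = 7.4286.

q_1* = 0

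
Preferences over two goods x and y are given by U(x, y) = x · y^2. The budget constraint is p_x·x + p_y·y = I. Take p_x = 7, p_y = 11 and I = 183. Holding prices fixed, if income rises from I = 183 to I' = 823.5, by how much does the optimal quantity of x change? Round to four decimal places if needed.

Tangency: MRS = (1/2)·y/x = p_x/p_y.
Rearranging, p_y·y = 2·p_x·x. Substituting into the budget gives p_x·x·(1 + 2) = I.
Demand: x*(p_x,p_y,I) = 1/3·I/p_x and y* = 2/3·I/p_y.
At p_x=7, p_y=11, I=183: x* = 1/3·183/7 = 8.7143.
At I' = 823.5: x* = 39.2143. Change: 39.2143 − 8.7143 = 30.5.

Δx* = 30.5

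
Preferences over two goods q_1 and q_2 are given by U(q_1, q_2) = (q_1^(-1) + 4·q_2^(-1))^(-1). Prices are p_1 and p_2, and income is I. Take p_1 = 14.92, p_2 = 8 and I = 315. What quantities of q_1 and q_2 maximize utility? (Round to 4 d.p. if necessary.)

q_1* = 8.5667, q_2* = 23.3982

MU_q_1 ∝ q_1^(-2), MU_q_2 ∝ 4·q_2^(-2), so MRS = (1/4)·(q_2/q_1)^(2) = p_1/p_2.
Solve for the ratio: q_2/q_1 = [4·p_1/p_2]^(0.5).
Substitute q_2 = (q_2/q_1)·q_1 into the budget: q_1* = I/(p_1 + p_2·(q_2/q_1)).
Numerically q_2/q_1 = 2.7313, so q_1* = 315/(14.92 + 8·2.7313) = 8.5667 and q_2* = 2.7313·8.5667 = 23.3982.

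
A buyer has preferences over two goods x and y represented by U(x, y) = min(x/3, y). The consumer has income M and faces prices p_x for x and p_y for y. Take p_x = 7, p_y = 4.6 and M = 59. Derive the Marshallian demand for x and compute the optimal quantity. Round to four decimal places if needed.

With perfect complements, no substitution: consume in ratio x:y = 3:1.
Budget: p_x·x + p_y·(1/3)·x = M, so (3·p_x + p_y)·x = 3·M.
Demand: x*(p_x,p_y,M) = 3·M/(3·p_x + p_y), y* = M/(3·p_x + p_y).
Here 3·7 + 4.6 = 25.6, giving x* = 6.9141.

x* = 6.9141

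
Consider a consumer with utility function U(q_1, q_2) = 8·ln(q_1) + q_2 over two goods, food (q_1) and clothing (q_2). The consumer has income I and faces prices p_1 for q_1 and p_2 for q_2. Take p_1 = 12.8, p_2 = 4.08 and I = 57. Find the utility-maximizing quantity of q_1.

Set MRS = p_1/p_2: (8/q_1)/1 = p_1/p_2.
So q_1*(p_1,p_2) = 8·p_2/p_1, independent of income; and q_2* = (I − 8·p_2)/p_2.
At the given prices: q_1* = 8·4.08/12.8 = 2.55.

q_1* = 2.55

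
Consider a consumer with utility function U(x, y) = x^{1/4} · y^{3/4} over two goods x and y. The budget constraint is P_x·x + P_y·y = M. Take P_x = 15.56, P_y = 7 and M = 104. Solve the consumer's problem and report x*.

x* = 1.671

The MRS is (1/3)·y/x. Set MRS = P_x/P_y.
Rearranging, P_y·y = 3·P_x·x. Substituting into the budget gives P_x·x·(1 + 3) = M.
Demand: x*(P_x,P_y,M) = 0.25·M/P_x and y* = 0.75·M/P_y.
At P_x=15.56, P_y=7, M=104: x* = 0.25·104/15.56 = 1.671.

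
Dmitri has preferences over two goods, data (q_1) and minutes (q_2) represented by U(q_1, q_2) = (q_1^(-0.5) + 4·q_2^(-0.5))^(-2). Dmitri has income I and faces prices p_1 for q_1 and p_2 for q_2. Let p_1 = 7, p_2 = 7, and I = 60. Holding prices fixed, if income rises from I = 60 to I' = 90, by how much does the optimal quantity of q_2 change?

MRS = MU_q_1/MU_q_2 = (1/4)·(q_2/q_1)^(1.5). Set equal to p_1/p_2.
Solve for the ratio: q_2/q_1 = [4·p_1/p_2]^(2/3).
Substitute q_2 = (q_2/q_1)·q_1 into the budget: q_1* = I/(p_1 + p_2·(q_2/q_1)).
Numerically q_2/q_1 = 2.519842, so q_1* = 60/(7 + 7·2.519842) = 2.4352 and q_2* = 2.519842·2.4352 = 6.1363.
At I' = 90: q_2* = 9.2044. Change: 9.2044 − 6.1363 = 3.0681.

Δq_2* = 3.0681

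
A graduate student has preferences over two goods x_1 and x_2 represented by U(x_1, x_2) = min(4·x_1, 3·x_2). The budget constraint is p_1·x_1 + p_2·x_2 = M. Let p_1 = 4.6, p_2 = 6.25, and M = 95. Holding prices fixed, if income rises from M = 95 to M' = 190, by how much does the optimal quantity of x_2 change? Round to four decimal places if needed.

Δx_2* = 9.7938

Demand: x_1*(p_1,p_2,M) = 3·M/(3·p_1 + 4·p_2), x_2* = 4·M/(3·p_1 + 4·p_2).
Here 3·4.6 + 4·6.25 = 38.8, giving x_2* = 9.7938.
At M' = 190: x_2* = 19.5876. Change: 19.5876 − 9.7938 = 9.7938.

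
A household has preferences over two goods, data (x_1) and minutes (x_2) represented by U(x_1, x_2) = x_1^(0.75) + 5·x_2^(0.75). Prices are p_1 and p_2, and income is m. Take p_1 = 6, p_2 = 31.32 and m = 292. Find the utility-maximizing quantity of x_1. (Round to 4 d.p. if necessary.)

MRS = MU_x_1/MU_x_2 = (1/5)·(x_2/x_1)^(0.25). Set equal to p_1/p_2.
Hence x_2/x_1 = (5·p_1/p_2)^(1/(0.25)), i.e. raised to the 4 power.
With the ratio pinned down, the budget gives x_1* = m/(p_1 + p_2·(x_2/x_1)) and x_2* = (x_2/x_1)·x_1*.
Numerically x_2/x_1 = 0.841779, so x_1* = 292/(6 + 31.32·0.841779) = 9.0222.

x_1* = 9.0222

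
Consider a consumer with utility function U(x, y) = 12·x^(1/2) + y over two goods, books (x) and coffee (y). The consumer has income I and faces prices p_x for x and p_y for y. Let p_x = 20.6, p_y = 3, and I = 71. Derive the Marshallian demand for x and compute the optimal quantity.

Utility is quasi-linear in y; the FOC for x is 6/√x = p_x/p_y.
Thus x* = (6·p_y/p_x)² — independent of I — with the rest of income spent on y.
Plugging in: x* = (6·3/20.6)² = 0.7635.

x* = 0.7635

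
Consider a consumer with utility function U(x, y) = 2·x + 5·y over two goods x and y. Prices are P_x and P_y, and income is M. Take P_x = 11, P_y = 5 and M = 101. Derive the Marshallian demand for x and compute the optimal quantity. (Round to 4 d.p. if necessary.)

x* = 0

Perfect substitutes: compare marginal utility per dollar. 2/P_x vs 5/P_y → 0.1818 vs 1.
y gives more utility per dollar, so spend all income on y: y* = M/P_y, x* = 0.
Numerically: x* = 0, y* = 20.2.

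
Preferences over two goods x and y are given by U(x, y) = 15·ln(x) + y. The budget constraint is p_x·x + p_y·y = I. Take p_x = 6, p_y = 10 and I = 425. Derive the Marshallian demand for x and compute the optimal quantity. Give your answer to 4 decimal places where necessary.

MU_x = 15/x, MU_y = 1. Tangency: 15/x = p_x/p_y.
So x*(p_x,p_y) = 15·p_y/p_x, independent of income; and y* = (I − 15·p_y)/p_y.
At the given prices: x* = 15·10/6 = 25.

x* = 25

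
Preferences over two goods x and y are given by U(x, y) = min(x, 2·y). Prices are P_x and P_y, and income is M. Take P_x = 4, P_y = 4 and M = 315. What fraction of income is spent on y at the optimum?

share on y = 0.3333

Leontief preferences: the optimum is at the kink where x/2 = y/1, i.e. y = (1/2)·x.
Budget: P_x·x + P_y·(1/2)·x = M, so (2·P_x + P_y)·x = 2·M.
Demand: x*(P_x,P_y,M) = 2·M/(2·P_x + P_y), y* = M/(2·P_x + P_y).
Here 2·4 + 4 = 12, giving x* = 52.5 and y* = 26.25.
Expenditure on y: 4·26.25 = 105; share = 0.3333.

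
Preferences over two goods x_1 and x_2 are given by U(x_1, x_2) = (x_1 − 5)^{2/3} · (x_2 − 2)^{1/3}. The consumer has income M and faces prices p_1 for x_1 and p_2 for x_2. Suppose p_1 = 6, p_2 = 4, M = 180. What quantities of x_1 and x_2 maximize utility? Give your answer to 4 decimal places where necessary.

x_1* = 20.7778, x_2* = 13.8333

Substituting into the budget: x_1* = 5 + 2/3·(M − 5·p_1 − 2·p_2)/p_1, and x_2* = 2 + 1/3·(…)/p_2.
Discretionary income = 180 − 5·6 − 2·4 = 142; x_1* = 5 + 2/3·142/6 = 20.7778; x_2* = 2 + 1/3·142/4 = 13.8333.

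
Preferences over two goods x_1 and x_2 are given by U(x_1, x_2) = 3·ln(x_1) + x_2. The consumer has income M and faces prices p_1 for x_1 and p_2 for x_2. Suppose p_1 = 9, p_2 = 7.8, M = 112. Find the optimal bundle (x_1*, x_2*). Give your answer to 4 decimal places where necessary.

x_1* = 2.6, x_2* = 11.359

Set MRS = p_1/p_2: (3/x_1)/1 = p_1/p_2.
So x_1*(p_1,p_2) = 3·p_2/p_1, independent of income; and x_2* = (M − 3·p_2)/p_2.
At the given prices: x_1* = 3·7.8/9 = 2.6, and x_2* = 11.359.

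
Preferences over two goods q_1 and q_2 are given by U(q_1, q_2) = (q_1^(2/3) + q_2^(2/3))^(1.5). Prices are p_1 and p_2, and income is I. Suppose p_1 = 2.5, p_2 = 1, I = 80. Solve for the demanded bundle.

From the CES first-order condition, (q_2/q_1)^(1/3) = p_1/p_2.
Hence q_2/q_1 = (p_1/p_2)^(1/(1/3)), i.e. raised to the 3 power.
With the ratio pinned down, the budget gives q_1* = I/(p_1 + p_2·(q_2/q_1)) and q_2* = (q_2/q_1)·q_1*.
Numerically q_2/q_1 = 15.625, so q_1* = 80/(2.5 + 1·15.625) = 4.4138 and q_2* = 15.625·4.4138 = 68.9655.

q_1* = 4.4138, q_2* = 68.9655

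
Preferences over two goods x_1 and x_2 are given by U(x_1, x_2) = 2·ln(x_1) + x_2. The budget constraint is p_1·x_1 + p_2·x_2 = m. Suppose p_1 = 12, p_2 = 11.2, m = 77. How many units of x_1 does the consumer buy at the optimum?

So x_1*(p_1,p_2) = 2·p_2/p_1, independent of income; and x_2* = (m − 2·p_2)/p_2.
At the given prices: x_1* = 2·11.2/12 = 1.8667.

x_1* = 1.8667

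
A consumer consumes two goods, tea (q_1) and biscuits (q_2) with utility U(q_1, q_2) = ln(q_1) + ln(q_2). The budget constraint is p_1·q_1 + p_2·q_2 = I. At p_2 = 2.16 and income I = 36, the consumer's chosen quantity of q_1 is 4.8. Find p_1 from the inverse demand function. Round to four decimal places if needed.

p_1 = 3.75

MU_q_1/MU_q_2 = (q_2)/(q_1); tangency sets this equal to p_1/p_2.
Rearranging, p_2·q_2 = p_1·q_1. Substituting into the budget gives p_1·q_1·(1 + 1) = I.
Demand: q_1*(p_1,p_2,I) = 0.5·I/p_1 and q_2* = 0.5·I/p_2.
Set q_1* = 4.8 in the demand function and solve for p_1: p_1 = 3.75.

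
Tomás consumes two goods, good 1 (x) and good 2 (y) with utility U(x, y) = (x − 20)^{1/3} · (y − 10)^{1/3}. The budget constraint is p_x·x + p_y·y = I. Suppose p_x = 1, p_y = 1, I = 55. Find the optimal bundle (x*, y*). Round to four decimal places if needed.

x* = 32.5, y* = 22.5

Let x' = x−20, y' = y−10. MRS = y'/x' = p_x/p_y.
Substituting into the budget: x* = 20 + 0.5·(I − 20·p_x − 10·p_y)/p_x, and y* = 10 + 0.5·(…)/p_y.
Discretionary income = 55 − 20·1 − 10·1 = 25; x* = 20 + 0.5·25/1 = 32.5; y* = 10 + 0.5·25/1 = 22.5.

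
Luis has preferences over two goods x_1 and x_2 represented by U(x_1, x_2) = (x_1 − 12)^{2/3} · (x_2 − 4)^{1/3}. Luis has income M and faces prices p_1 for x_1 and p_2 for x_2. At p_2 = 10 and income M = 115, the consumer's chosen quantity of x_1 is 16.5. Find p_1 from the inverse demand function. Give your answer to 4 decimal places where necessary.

This is Cobb-Douglas in (x_1−12, x_2−4): tangency gives 2/3·p_2·(x_2−4) = 1/3·p_1·(x_1−12).
Substituting into the budget: x_1* = 12 + 2/3·(M − 12·p_1 − 4·p_2)/p_1, and x_2* = 4 + 1/3·(…)/p_2.
Set x_1* = 16.5 in the demand function and solve for p_1: p_1 = 4.

p_1 = 4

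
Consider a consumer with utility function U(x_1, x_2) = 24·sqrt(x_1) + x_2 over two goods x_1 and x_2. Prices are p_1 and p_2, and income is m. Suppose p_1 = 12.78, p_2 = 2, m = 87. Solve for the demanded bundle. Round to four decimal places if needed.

x_1* = 3.5266, x_2* = 20.9648

Utility is quasi-linear in x_2; the FOC for x_1 is 12/√x_1 = p_1/p_2.
Thus x_1* = (12·p_2/p_1)² — independent of m — with the rest of income spent on x_2.
Plugging in: x_1* = (12·2/12.78)² = 3.5266, x_2* = 20.9648.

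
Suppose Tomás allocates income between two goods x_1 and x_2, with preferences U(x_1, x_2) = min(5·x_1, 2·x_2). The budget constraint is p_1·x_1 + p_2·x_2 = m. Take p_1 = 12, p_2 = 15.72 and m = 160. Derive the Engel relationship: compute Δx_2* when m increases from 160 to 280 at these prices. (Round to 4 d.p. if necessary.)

Δx_2* = 5.848

With perfect complements, no substitution: consume in ratio x_1:x_2 = 2:5.
Budget: p_1·x_1 + p_2·(5/2)·x_1 = m, so (2·p_1 + 5·p_2)·x_1 = 2·m.
Demand: x_1*(p_1,p_2,m) = 2·m/(2·p_1 + 5·p_2), x_2* = 5·m/(2·p_1 + 5·p_2).
Here 2·12 + 5·15.72 = 102.6, giving x_2* = 7.7973.
At m' = 280: x_2* = 13.6452. Change: 13.6452 − 7.7973 = 5.848.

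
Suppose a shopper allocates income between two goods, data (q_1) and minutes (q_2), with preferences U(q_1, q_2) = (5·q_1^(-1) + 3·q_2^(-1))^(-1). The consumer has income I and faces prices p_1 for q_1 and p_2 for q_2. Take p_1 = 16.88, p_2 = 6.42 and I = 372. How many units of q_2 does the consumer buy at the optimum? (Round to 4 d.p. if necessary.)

MRS = MU_q_1/MU_q_2 = (5/3)·(q_2/q_1)^(2). Set equal to p_1/p_2.
Solve for the ratio: q_2/q_1 = [(3/5)·p_1/p_2]^(0.5).
Substitute q_2 = (q_2/q_1)·q_1 into the budget: q_1* = I/(p_1 + p_2·(q_2/q_1)).
Numerically q_2/q_1 = 1.256014, so q_1* = 372/(16.88 + 6.42·1.256014) = 14.9136 and q_2* = 1.256014·14.9136 = 18.7317.

q_2* = 18.7317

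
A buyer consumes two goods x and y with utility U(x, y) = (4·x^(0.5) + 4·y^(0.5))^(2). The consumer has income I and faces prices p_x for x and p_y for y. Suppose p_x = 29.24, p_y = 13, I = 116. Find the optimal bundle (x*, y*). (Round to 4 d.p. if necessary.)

Substitute y = (y/x)·x into the budget: x* = I/(p_x + p_y·(y/x)).
Numerically y/x = 5.059039, so x* = 116/(29.24 + 13·5.059039) = 1.221 and y* = 5.059039·1.221 = 6.1769.

x* = 1.221, y* = 6.1769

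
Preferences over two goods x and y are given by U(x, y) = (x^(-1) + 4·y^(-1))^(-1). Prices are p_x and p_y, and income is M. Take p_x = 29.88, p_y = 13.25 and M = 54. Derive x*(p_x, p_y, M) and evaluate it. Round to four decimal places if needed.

x* = 0.775

MRS = MU_x/MU_y = (1/4)·(y/x)^(2). Set equal to p_x/p_y.
Solve for the ratio: y/x = [4·p_x/p_y]^(0.5).
Substitute y = (y/x)·x into the budget: x* = M/(p_x + p_y·(y/x)).
Numerically y/x = 3.003394, so x* = 54/(29.88 + 13.25·3.003394) = 0.775.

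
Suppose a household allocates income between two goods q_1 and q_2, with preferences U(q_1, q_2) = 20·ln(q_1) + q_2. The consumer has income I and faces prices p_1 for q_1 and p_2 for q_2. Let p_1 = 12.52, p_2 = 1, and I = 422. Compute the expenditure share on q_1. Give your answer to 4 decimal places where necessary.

Set MRS = p_1/p_2: (20/q_1)/1 = p_1/p_2.
So q_1*(p_1,p_2) = 20·p_2/p_1, independent of income; and q_2* = (I − 20·p_2)/p_2.
At the given prices: q_1* = 20·1/12.52 = 1.5974, and q_2* = 402.
Expenditure on q_1: 12.52·1.5974 = 20; share = 0.0474.

share on q_1 = 0.0474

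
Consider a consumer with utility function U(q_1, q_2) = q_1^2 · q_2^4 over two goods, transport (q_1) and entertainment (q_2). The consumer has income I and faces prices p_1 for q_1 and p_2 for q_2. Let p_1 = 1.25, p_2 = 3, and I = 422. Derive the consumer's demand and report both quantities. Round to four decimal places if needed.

q_1* = 112.5333, q_2* = 93.7778

At p_1=1.25, p_2=3, I=422: q_1* = 1/3·422/1.25 = 112.5333, q_2* = 93.7778.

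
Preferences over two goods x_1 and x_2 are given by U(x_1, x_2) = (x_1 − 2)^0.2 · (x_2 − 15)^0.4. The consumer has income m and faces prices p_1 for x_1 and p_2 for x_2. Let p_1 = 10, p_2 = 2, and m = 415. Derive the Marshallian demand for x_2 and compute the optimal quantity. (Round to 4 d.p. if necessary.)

x_2* = 136.6667

MRS = (1/2)·(x_2−15)/(x_1−2). Tangency with p_1/p_2 gives x_2−15 = 2·(p_1/p_2)·(x_1−2).
Substituting into the budget: x_1* = 2 + 1/3·(m − 2·p_1 − 15·p_2)/p_1, and x_2* = 15 + 2/3·(…)/p_2.
Discretionary income = 415 − 2·10 − 15·2 = 365; x_2* = 15 + 2/3·365/2 = 136.6667.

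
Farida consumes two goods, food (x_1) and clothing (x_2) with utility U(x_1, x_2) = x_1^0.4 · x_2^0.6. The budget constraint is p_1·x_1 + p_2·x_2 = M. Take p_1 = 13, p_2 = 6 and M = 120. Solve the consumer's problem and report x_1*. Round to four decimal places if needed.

x_1* = 3.6923

The MRS is (2/3)·x_2/x_1. Set MRS = p_1/p_2.
Rearranging, p_2·x_2 = (3/2)·p_1·x_1. Substituting into the budget gives p_1·x_1·(1 + (3/2)) = M.
Demand: x_1*(p_1,p_2,M) = 0.4·M/p_1 and x_2* = 0.6·M/p_2.
At p_1=13, p_2=6, M=120: x_1* = 0.4·120/13 = 3.6923.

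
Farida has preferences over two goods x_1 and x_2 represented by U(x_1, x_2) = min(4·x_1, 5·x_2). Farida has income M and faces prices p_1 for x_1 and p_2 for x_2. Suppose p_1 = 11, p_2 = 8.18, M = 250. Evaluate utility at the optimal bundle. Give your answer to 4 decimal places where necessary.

V = 56.9995

Leontief preferences: the optimum is at the kink where x_1/5 = x_2/4, i.e. x_2 = (4/5)·x_1.
Budget: p_1·x_1 + p_2·(4/5)·x_1 = M, so (5·p_1 + 4·p_2)·x_1 = 5·M.
Demand: x_1*(p_1,p_2,M) = 5·M/(5·p_1 + 4·p_2), x_2* = 4·M/(5·p_1 + 4·p_2).
Here 5·11 + 4·8.18 = 87.72, giving x_1* = 14.2499 and x_2* = 11.3999.
Utility at the optimum: U(14.2499, 11.3999) = 56.9995.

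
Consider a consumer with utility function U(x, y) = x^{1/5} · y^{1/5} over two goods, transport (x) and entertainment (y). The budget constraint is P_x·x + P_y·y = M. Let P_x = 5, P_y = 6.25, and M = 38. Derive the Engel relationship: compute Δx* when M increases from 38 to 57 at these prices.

Δx* = 1.9

MU_x/MU_y = (0.2·y)/(0.2·x); tangency sets this equal to P_x/P_y.
So 0.2·P_y·y = 0.2·P_x·x; combined with the budget, a share 0.5 of income goes to x.
Demand: x*(P_x,P_y,M) = 0.5·M/P_x and y* = 0.5·M/P_y.
At P_x=5, P_y=6.25, M=38: x* = 0.5·38/5 = 3.8.
At M' = 57: x* = 5.7. Change: 5.7 − 3.8 = 1.9.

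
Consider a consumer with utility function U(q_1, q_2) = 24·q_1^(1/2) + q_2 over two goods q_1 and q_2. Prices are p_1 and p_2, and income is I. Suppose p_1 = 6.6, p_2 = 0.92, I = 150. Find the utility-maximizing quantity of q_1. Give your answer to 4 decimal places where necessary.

q_1* = 2.798

Solve: √q_1 = 12·p_2/p_1, so q_1*(p_1,p_2) = (12·p_2/p_1)², and q_2* = (I − p_1·q_1*)/p_2.
Plugging in: q_1* = (12·0.92/6.6)² = 2.798.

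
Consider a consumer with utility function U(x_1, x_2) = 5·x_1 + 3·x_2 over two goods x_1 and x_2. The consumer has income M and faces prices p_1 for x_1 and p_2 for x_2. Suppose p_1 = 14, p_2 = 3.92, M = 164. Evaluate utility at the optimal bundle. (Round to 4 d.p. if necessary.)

Perfect substitutes: compare marginal utility per dollar. 5/p_1 vs 3/p_2 → 0.3571 vs 0.7653.
x_2 gives more utility per dollar, so spend all income on x_2: x_2* = M/p_2, x_1* = 0.
Numerically: x_1* = 0, x_2* = 41.8367.
Utility at the optimum: U(0, 41.8367) = 125.5102.

V = 125.5102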